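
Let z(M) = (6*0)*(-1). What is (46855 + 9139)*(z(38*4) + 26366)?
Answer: 1476337804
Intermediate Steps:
z(M) = 0 (z(M) = 0*(-1) = 0)
(46855 + 9139)*(z(38*4) + 26366) = (46855 + 9139)*(0 + 26366) = 55994*26366 = 1476337804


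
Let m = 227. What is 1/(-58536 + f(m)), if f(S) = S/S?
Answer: -1/58535 ≈ -1.7084e-5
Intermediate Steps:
f(S) = 1
1/(-58536 + f(m)) = 1/(-58536 + 1) = 1/(-58535) = -1/58535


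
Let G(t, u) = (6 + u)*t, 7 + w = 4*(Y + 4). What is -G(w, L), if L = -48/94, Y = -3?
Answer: 774/47 ≈ 16.468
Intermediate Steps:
L = -24/47 (L = -48*1/94 = -24/47 ≈ -0.51064)
w = -3 (w = -7 + 4*(-3 + 4) = -7 + 4*1 = -7 + 4 = -3)
G(t, u) = t*(6 + u)
-G(w, L) = -(-3)*(6 - 24/47) = -(-3)*258/47 = -1*(-774/47) = 774/47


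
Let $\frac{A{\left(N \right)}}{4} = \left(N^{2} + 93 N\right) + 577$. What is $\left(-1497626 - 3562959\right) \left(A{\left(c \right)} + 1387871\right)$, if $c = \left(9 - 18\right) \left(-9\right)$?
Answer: $-7320414534675$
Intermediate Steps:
$c = 81$ ($c = \left(-9\right) \left(-9\right) = 81$)
$A{\left(N \right)} = 2308 + 4 N^{2} + 372 N$ ($A{\left(N \right)} = 4 \left(\left(N^{2} + 93 N\right) + 577\right) = 4 \left(577 + N^{2} + 93 N\right) = 2308 + 4 N^{2} + 372 N$)
$\left(-1497626 - 3562959\right) \left(A{\left(c \right)} + 1387871\right) = \left(-1497626 - 3562959\right) \left(\left(2308 + 4 \cdot 81^{2} + 372 \cdot 81\right) + 1387871\right) = - 5060585 \left(\left(2308 + 4 \cdot 6561 + 30132\right) + 1387871\right) = - 5060585 \left(\left(2308 + 26244 + 30132\right) + 1387871\right) = - 5060585 \left(58684 + 1387871\right) = \left(-5060585\right) 1446555 = -7320414534675$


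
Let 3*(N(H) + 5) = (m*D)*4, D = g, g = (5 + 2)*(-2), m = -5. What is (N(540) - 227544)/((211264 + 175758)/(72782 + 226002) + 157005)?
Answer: -101940170864/70366453413 ≈ -1.4487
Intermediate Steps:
g = -14 (g = 7*(-2) = -14)
D = -14
N(H) = 265/3 (N(H) = -5 + (-5*(-14)*4)/3 = -5 + (70*4)/3 = -5 + (⅓)*280 = -5 + 280/3 = 265/3)
(N(540) - 227544)/((211264 + 175758)/(72782 + 226002) + 157005) = (265/3 - 227544)/((211264 + 175758)/(72782 + 226002) + 157005) = -682367/(3*(387022/298784 + 157005)) = -682367/(3*(387022*(1/298784) + 157005)) = -682367/(3*(193511/149392 + 157005)) = -682367/(3*23455484471/149392) = -682367/3*149392/23455484471 = -101940170864/70366453413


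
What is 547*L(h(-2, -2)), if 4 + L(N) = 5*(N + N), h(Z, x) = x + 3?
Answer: 3282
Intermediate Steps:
h(Z, x) = 3 + x
L(N) = -4 + 10*N (L(N) = -4 + 5*(N + N) = -4 + 5*(2*N) = -4 + 10*N)
547*L(h(-2, -2)) = 547*(-4 + 10*(3 - 2)) = 547*(-4 + 10*1) = 547*(-4 + 10) = 547*6 = 3282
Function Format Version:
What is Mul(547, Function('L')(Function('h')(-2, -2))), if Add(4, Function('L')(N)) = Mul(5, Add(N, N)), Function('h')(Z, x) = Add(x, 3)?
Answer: 3282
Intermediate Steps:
Function('h')(Z, x) = Add(3, x)
Function('L')(N) = Add(-4, Mul(10, N)) (Function('L')(N) = Add(-4, Mul(5, Add(N, N))) = Add(-4, Mul(5, Mul(2, N))) = Add(-4, Mul(10, N)))
Mul(547, Function('L')(Function('h')(-2, -2))) = Mul(547, Add(-4, Mul(10, Add(3, -2)))) = Mul(547, Add(-4, Mul(10, 1))) = Mul(547, Add(-4, 10)) = Mul(547, 6) = 3282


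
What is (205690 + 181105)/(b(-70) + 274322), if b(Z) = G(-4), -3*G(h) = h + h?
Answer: 1160385/822974 ≈ 1.4100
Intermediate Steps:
G(h) = -2*h/3 (G(h) = -(h + h)/3 = -2*h/3)
b(Z) = 8/3 (b(Z) = -2/3*(-4) = 8/3)
(205690 + 181105)/(b(-70) + 274322) = (205690 + 181105)/(8/3 + 274322) = 386795/(822974/3) = 386795*(3/822974) = 1160385/822974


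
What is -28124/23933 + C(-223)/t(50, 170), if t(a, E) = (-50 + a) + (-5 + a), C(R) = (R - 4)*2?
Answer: -12131162/1076985 ≈ -11.264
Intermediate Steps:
C(R) = -8 + 2*R (C(R) = (-4 + R)*2 = -8 + 2*R)
t(a, E) = -55 + 2*a
-28124/23933 + C(-223)/t(50, 170) = -28124/23933 + (-8 + 2*(-223))/(-55 + 2*50) = -28124*1/23933 + (-8 - 446)/(-55 + 100) = -28124/23933 - 454/45 = -12131162/1076985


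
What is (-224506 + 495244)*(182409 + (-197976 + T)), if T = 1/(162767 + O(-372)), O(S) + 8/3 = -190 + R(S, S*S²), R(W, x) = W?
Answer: -2050843373060508/486607 ≈ -4.2146e+9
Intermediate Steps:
O(S) = -578/3 + S (O(S) = -8/3 + (-190 + S) = -578/3 + S)
T = 3/486607 (T = 1/(162767 + (-578/3 - 372)) = 1/(162767 - 1694/3) = 1/(486607/3) = 3/486607 ≈ 6.1651e-6)
(-224506 + 495244)*(182409 + (-197976 + T)) = (-224506 + 495244)*(182409 + (-197976 + 3/486607)) = 270738*(182409 - 96336507429/486607) = 270738*(-7575011166/486607) = -2050843373060508/486607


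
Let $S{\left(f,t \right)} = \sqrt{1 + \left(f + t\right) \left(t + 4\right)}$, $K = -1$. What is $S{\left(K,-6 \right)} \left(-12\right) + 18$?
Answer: $18 - 12 \sqrt{15} \approx -28.476$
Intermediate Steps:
$S{\left(f,t \right)} = \sqrt{1 + \left(4 + t\right) \left(f + t\right)}$ ($S{\left(f,t \right)} = \sqrt{1 + \left(f + t\right) \left(4 + t\right)} = \sqrt{1 + \left(4 + t\right) \left(f + t\right)}$)
$S{\left(K,-6 \right)} \left(-12\right) + 18 = \sqrt{1 + \left(-6\right)^{2} + 4 \left(-1\right) + 4 \left(-6\right) - -6} \left(-12\right) + 18 = \sqrt{1 + 36 - 4 - 24 + 6} \left(-12\right) + 18 = \sqrt{15} \left(-12\right) + 18 = - 12 \sqrt{15} + 18 = 18 - 12 \sqrt{15}$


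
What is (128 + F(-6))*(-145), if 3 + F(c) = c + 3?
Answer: -17690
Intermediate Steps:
F(c) = c (F(c) = -3 + (c + 3) = -3 + (3 + c) = c)
(128 + F(-6))*(-145) = (128 - 6)*(-145) = 122*(-145) = -17690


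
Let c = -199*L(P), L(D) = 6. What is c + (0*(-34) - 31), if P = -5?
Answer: -1225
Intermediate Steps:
c = -1194 (c = -199*6 = -1194)
c + (0*(-34) - 31) = -1194 + (0*(-34) - 31) = -1194 + (0 - 31) = -1194 - 31 = -1225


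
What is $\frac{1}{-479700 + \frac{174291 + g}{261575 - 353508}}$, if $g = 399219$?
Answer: $- \frac{91933}{44100833610} \approx -2.0846 \cdot 10^{-6}$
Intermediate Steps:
$\frac{1}{-479700 + \frac{174291 + g}{261575 - 353508}} = \frac{1}{-479700 + \frac{174291 + 399219}{261575 - 353508}} = \frac{1}{-479700 + \frac{573510}{-91933}} = \frac{1}{-479700 + 573510 \left(- \frac{1}{91933}\right)} = \frac{1}{-479700 - \frac{573510}{91933}} = \frac{1}{- \frac{44100833610}{91933}} = - \frac{91933}{44100833610}$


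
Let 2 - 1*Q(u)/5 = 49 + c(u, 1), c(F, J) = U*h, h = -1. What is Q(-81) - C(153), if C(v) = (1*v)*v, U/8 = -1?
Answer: -23684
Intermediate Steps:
U = -8 (U = 8*(-1) = -8)
C(v) = v² (C(v) = v*v = v²)
c(F, J) = 8 (c(F, J) = -8*(-1) = 8)
Q(u) = -275 (Q(u) = 10 - 5*(49 + 8) = 10 - 5*57 = 10 - 285 = -275)
Q(-81) - C(153) = -275 - 1*153² = -275 - 1*23409 = -275 - 23409 = -23684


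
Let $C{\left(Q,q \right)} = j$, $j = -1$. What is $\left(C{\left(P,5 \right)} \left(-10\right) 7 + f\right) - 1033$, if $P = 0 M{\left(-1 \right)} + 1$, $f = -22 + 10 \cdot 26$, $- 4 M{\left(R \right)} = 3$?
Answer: $-725$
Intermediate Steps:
$M{\left(R \right)} = - \frac{3}{4}$ ($M{\left(R \right)} = \left(- \frac{1}{4}\right) 3 = - \frac{3}{4}$)
$f = 238$ ($f = -22 + 260 = 238$)
$P = 1$ ($P = 0 \left(- \frac{3}{4}\right) + 1 = 0 + 1 = 1$)
$C{\left(Q,q \right)} = -1$
$\left(C{\left(P,5 \right)} \left(-10\right) 7 + f\right) - 1033 = \left(\left(-1\right) \left(-10\right) 7 + 238\right) - 1033 = \left(10 \cdot 7 + 238\right) - 1033 = \left(70 + 238\right) - 1033 = 308 - 1033 = -725$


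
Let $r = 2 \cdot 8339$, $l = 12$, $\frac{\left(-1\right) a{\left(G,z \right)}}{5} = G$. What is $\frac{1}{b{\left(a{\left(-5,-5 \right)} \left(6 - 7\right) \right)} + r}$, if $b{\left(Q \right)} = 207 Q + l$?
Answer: $\frac{1}{11515} \approx 8.6843 \cdot 10^{-5}$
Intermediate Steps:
$a{\left(G,z \right)} = - 5 G$
$b{\left(Q \right)} = 12 + 207 Q$ ($b{\left(Q \right)} = 207 Q + 12 = 12 + 207 Q$)
$r = 16678$
$\frac{1}{b{\left(a{\left(-5,-5 \right)} \left(6 - 7\right) \right)} + r} = \frac{1}{\left(12 + 207 \left(-5\right) \left(-5\right) \left(6 - 7\right)\right) + 16678} = \frac{1}{\left(12 + 207 \cdot 25 \left(-1\right)\right) + 16678} = \frac{1}{\left(12 + 207 \left(-25\right)\right) + 16678} = \frac{1}{\left(12 - 5175\right) + 16678} = \frac{1}{-5163 + 16678} = \frac{1}{11515}$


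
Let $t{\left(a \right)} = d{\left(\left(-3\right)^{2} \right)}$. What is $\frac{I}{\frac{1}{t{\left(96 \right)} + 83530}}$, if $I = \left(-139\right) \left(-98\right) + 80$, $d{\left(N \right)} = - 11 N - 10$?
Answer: $1143034542$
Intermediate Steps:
$d{\left(N \right)} = -10 - 11 N$
$t{\left(a \right)} = -109$ ($t{\left(a \right)} = -10 - 11 \left(-3\right)^{2} = -10 - 99 = -109$)
$I = 13702$ ($I = 13622 + 80 = 13702$)
$\frac{I}{\frac{1}{t{\left(96 \right)} + 83530}} = \frac{13702}{\frac{1}{-109 + 83530}} = \frac{13702}{\frac{1}{83421}} = 13702 \frac{1}{\frac{1}{83421}} = 13702 \cdot 83421 = 1143034542$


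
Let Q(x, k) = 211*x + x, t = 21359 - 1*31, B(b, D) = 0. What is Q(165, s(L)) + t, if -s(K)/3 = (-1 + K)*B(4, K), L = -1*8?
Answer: 56308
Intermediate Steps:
L = -8
t = 21328 (t = 21359 - 31 = 21328)
s(K) = 0 (s(K) = -3*(-1 + K)*0 = -3*0 = 0)
Q(x, k) = 212*x
Q(165, s(L)) + t = 212*165 + 21328 = 34980 + 21328 = 56308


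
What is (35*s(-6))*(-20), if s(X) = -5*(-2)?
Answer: -7000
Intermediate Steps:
s(X) = 10
(35*s(-6))*(-20) = (35*10)*(-20) = 350*(-20) = -7000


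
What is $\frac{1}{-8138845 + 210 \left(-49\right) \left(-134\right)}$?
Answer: $- \frac{1}{6759985} \approx -1.4793 \cdot 10^{-7}$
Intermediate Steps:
$\frac{1}{-8138845 + 210 \left(-49\right) \left(-134\right)} = \frac{1}{-8138845 - -1378860} = \frac{1}{-8138845 + 1378860} = \frac{1}{-6759985} = - \frac{1}{6759985}$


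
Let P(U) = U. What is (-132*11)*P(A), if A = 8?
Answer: -11616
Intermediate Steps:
(-132*11)*P(A) = -132*11*8 = -1452*8 = -11616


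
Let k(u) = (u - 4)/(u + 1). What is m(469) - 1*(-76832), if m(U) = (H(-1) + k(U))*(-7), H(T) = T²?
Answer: 7220899/94 ≈ 76818.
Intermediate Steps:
k(u) = (-4 + u)/(1 + u)
m(U) = -7 - 7*(-4 + U)/(1 + U) (m(U) = ((-1)² + (-4 + U)/(1 + U))*(-7) = (1 + (-4 + U)/(1 + U))*(-7) = -7 - 7*(-4 + U)/(1 + U))
m(469) - 1*(-76832) = 7*(3 - 2*469)/(1 + 469) - 1*(-76832) = 7*(3 - 938)/470 + 76832 = 7*(1/470)*(-935) + 76832 = -1309/94 + 76832 = 7220899/94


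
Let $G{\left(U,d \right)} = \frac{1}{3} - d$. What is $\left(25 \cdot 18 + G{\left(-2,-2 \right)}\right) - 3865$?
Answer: $- \frac{10238}{3} \approx -3412.7$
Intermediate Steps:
$G{\left(U,d \right)} = \frac{1}{3} - d$
$\left(25 \cdot 18 + G{\left(-2,-2 \right)}\right) - 3865 = \left(25 \cdot 18 + \left(\frac{1}{3} - -2\right)\right) - 3865 = \left(450 + \left(\frac{1}{3} + 2\right)\right) - 3865 = \left(450 + \frac{7}{3}\right) - 3865 = \frac{1357}{3} - 3865 = - \frac{10238}{3}$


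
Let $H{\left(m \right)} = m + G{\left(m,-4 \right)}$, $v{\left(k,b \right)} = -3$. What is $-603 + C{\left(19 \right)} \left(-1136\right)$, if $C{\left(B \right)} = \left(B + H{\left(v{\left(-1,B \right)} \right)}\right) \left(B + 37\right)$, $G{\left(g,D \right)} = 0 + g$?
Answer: $-827611$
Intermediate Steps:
$G{\left(g,D \right)} = g$
$H{\left(m \right)} = 2 m$ ($H{\left(m \right)} = m + m = 2 m$)
$C{\left(B \right)} = \left(-6 + B\right) \left(37 + B\right)$ ($C{\left(B \right)} = \left(B + 2 \left(-3\right)\right) \left(B + 37\right) = \left(B - 6\right) \left(37 + B\right) = \left(-6 + B\right) \left(37 + B\right)$)
$-603 + C{\left(19 \right)} \left(-1136\right) = -603 + \left(-222 + 19^{2} + 31 \cdot 19\right) \left(-1136\right) = -603 + \left(-222 + 361 + 589\right) \left(-1136\right) = -603 + 728 \left(-1136\right) = -603 - 827008 = -827611$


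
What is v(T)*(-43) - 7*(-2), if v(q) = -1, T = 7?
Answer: 57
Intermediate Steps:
v(T)*(-43) - 7*(-2) = -1*(-43) - 7*(-2) = 43 + 14 = 57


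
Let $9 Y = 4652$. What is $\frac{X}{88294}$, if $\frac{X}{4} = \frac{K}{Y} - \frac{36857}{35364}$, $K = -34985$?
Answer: $- \frac{1413293078}{453923118201} \approx -0.0031135$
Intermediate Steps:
$Y = \frac{4652}{9}$ ($Y = \frac{1}{9} \cdot 4652 = \frac{4652}{9} \approx 516.89$)
$X = - \frac{2826586156}{10282083}$ ($X = 4 \left(- \frac{34985}{\frac{4652}{9}} - \frac{36857}{35364}\right) = 4 \left(\left(-34985\right) \frac{9}{4652} - \frac{36857}{35364}\right) = 4 \left(- \frac{314865}{4652} - \frac{36857}{35364}\right) = 4 \left(- \frac{706646539}{10282083}\right) = - \frac{2826586156}{10282083} \approx -274.9$)
$\frac{X}{88294} = - \frac{2826586156}{10282083 \cdot 88294} = \left(- \frac{2826586156}{10282083}\right) \frac{1}{88294} = - \frac{1413293078}{453923118201}$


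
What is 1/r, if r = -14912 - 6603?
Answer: -1/21515 ≈ -4.6479e-5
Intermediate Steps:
r = -21515
1/r = 1/(-21515) = -1/21515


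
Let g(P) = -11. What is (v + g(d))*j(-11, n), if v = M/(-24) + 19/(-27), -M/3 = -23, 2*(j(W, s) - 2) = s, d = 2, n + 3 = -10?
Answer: 3149/48 ≈ 65.604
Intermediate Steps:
n = -13 (n = -3 - 10 = -13)
j(W, s) = 2 + s/2
M = 69 (M = -3*(-23) = 69)
v = -773/216 (v = 69/(-24) + 19/(-27) = 69*(-1/24) + 19*(-1/27) = -23/8 - 19/27 = -773/216 ≈ -3.5787)
(v + g(d))*j(-11, n) = (-773/216 - 11)*(2 + (½)*(-13)) = -3149*(2 - 13/2)/216 = -3149/216*(-9/2) = 3149/48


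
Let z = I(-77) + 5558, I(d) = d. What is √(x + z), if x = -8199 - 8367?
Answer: I*√11085 ≈ 105.29*I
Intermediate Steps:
x = -16566
z = 5481 (z = -77 + 5558 = 5481)
√(x + z) = √(-16566 + 5481) = √(-11085) = I*√11085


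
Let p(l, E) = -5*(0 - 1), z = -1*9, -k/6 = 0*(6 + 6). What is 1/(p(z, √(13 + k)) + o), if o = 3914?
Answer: 1/3919 ≈ 0.00025517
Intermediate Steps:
k = 0 (k = -0*(6 + 6) = -0*12 = -6*0 = 0)
z = -9
p(l, E) = 5 (p(l, E) = -5*(-1) = 5)
1/(p(z, √(13 + k)) + o) = 1/(5 + 3914) = 1/3919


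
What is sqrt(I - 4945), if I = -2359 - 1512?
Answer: 4*I*sqrt(551) ≈ 93.894*I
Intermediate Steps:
I = -3871
sqrt(I - 4945) = sqrt(-3871 - 4945) = sqrt(-8816) = 4*I*sqrt(551)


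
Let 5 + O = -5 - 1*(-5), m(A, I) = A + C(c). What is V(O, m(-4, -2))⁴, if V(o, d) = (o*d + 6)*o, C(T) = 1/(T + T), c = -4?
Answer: 1286466350625/4096 ≈ 3.1408e+8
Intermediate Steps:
C(T) = 1/(2*T)
m(A, I) = -⅛ + A (m(A, I) = A + (½)/(-4) = A + (½)*(-¼) = A - ⅛ = -⅛ + A)
O = -5 (O = -5 + (-5 - 1*(-5)) = -5 + (-5 + 5) = -5 + 0 = -5)
V(o, d) = o*(6 + d*o) (V(o, d) = (d*o + 6)*o = (6 + d*o)*o = o*(6 + d*o))
V(O, m(-4, -2))⁴ = (-5*(6 + (-⅛ - 4)*(-5)))⁴ = (-5*(6 - 33/8*(-5)))⁴ = (-5*(6 + 165/8))⁴ = (-5*213/8)⁴ = (-1065/8)⁴ = 1286466350625/4096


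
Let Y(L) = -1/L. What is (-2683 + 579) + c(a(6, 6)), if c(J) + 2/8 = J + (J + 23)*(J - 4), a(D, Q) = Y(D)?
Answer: -19796/9 ≈ -2199.6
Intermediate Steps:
a(D, Q) = -1/D
c(J) = -1/4 + J + (-4 + J)*(23 + J) (c(J) = -1/4 + (J + (J + 23)*(J - 4)) = -1/4 + (J + (23 + J)*(-4 + J)) = -1/4 + (J + (-4 + J)*(23 + J)) = -1/4 + J + (-4 + J)*(23 + J))
(-2683 + 579) + c(a(6, 6)) = (-2683 + 579) + (-369/4 + (-1/6)**2 + 20*(-1/6)) = -2104 + (-369/4 + (-1*1/6)**2 + 20*(-1*1/6)) = -2104 + (-369/4 + (-1/6)**2 + 20*(-1/6)) = -2104 + (-369/4 + 1/36 - 10/3) = -2104 - 860/9 = -19796/9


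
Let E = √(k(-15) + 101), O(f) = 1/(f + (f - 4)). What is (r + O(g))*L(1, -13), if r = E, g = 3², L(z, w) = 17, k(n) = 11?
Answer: 17/14 + 68*√7 ≈ 181.13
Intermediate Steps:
g = 9
O(f) = 1/(-4 + 2*f) (O(f) = 1/(f + (-4 + f)) = 1/(-4 + 2*f))
E = 4*√7 (E = √(11 + 101) = √112 = 4*√7 ≈ 10.583)
r = 4*√7 ≈ 10.583
(r + O(g))*L(1, -13) = (4*√7 + 1/(2*(-2 + 9)))*17 = (4*√7 + (½)/7)*17 = (4*√7 + (½)*(⅐))*17 = (4*√7 + 1/14)*17 = (1/14 + 4*√7)*17 = 17/14 + 68*√7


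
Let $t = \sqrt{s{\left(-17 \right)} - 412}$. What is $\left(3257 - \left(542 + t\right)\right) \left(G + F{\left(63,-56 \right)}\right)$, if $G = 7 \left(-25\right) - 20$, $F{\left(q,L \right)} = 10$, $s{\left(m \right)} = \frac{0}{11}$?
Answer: $-502275 + 370 i \sqrt{103} \approx -5.0228 \cdot 10^{5} + 3755.1 i$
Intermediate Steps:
$s{\left(m \right)} = 0$ ($s{\left(m \right)} = 0 \cdot \frac{1}{11} = 0$)
$t = 2 i \sqrt{103}$ ($t = \sqrt{0 - 412} = \sqrt{-412} = 2 i \sqrt{103} \approx 20.298 i$)
$G = -195$ ($G = -175 - 20 = -195$)
$\left(3257 - \left(542 + t\right)\right) \left(G + F{\left(63,-56 \right)}\right) = \left(3257 - \left(542 + 2 i \sqrt{103}\right)\right) \left(-195 + 10\right) = \left(3257 - \left(542 + 2 i \sqrt{103}\right)\right) \left(-185\right) = \left(2715 - 2 i \sqrt{103}\right) \left(-185\right) = -502275 + 370 i \sqrt{103}$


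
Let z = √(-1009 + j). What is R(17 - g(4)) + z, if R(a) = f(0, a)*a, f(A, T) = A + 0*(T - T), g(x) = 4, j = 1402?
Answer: √393 ≈ 19.824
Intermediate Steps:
f(A, T) = A (f(A, T) = A + 0*0 = A + 0 = A)
R(a) = 0 (R(a) = 0*a = 0)
z = √393 (z = √(-1009 + 1402) = √393 ≈ 19.824)
R(17 - g(4)) + z = 0 + √393 = √393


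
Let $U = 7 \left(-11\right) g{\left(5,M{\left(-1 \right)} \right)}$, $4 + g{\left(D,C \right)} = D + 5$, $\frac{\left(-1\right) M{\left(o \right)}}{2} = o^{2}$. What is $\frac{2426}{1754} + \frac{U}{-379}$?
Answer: $\frac{864901}{332383} \approx 2.6021$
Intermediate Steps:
$M{\left(o \right)} = - 2 o^{2}$
$g{\left(D,C \right)} = 1 + D$ ($g{\left(D,C \right)} = -4 + \left(D + 5\right) = -4 + \left(5 + D\right) = 1 + D$)
$U = -462$ ($U = 7 \left(-11\right) \left(1 + 5\right) = \left(-77\right) 6 = -462$)
$\frac{2426}{1754} + \frac{U}{-379} = \frac{2426}{1754} - \frac{462}{-379} = 2426 \cdot \frac{1}{1754} - - \frac{462}{379} = \frac{1213}{877} + \frac{462}{379} = \frac{864901}{332383}$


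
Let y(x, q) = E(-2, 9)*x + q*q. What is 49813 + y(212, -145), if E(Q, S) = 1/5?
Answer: 354402/5 ≈ 70880.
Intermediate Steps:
E(Q, S) = ⅕
y(x, q) = q² + x/5 (y(x, q) = x/5 + q*q = x/5 + q² = q² + x/5)
49813 + y(212, -145) = 49813 + ((-145)² + (⅕)*212) = 49813 + (21025 + 212/5) = 49813 + 105337/5 = 354402/5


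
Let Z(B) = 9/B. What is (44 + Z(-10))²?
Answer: 185761/100 ≈ 1857.6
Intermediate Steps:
(44 + Z(-10))² = (44 + 9/(-10))² = (44 + 9*(-⅒))² = (44 - 9/10)² = (431/10)² = 185761/100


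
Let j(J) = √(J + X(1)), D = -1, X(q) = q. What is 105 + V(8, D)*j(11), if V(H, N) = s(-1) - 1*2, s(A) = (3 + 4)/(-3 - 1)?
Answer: 105 - 15*√3/2 ≈ 92.010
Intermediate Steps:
s(A) = -7/4 (s(A) = 7/(-4) = 7*(-¼) = -7/4)
V(H, N) = -15/4 (V(H, N) = -7/4 - 1*2 = -7/4 - 2 = -15/4)
j(J) = √(1 + J) (j(J) = √(J + 1) = √(1 + J))
105 + V(8, D)*j(11) = 105 - 15*√(1 + 11)/4 = 105 - 15*√3/2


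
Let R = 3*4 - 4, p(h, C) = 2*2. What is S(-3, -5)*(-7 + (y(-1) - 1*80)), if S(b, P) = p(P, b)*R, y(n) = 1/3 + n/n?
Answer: -8224/3 ≈ -2741.3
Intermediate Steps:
y(n) = 4/3 (y(n) = 1*(⅓) + 1 = ⅓ + 1 = 4/3)
p(h, C) = 4
R = 8 (R = 12 - 4 = 8)
S(b, P) = 32 (S(b, P) = 4*8 = 32)
S(-3, -5)*(-7 + (y(-1) - 1*80)) = 32*(-7 + (4/3 - 1*80)) = 32*(-7 + (4/3 - 80)) = 32*(-7 - 236/3) = 32*(-257/3) = -8224/3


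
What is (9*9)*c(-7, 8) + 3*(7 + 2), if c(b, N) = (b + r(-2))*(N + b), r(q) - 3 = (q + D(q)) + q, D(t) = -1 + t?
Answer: -864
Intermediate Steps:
r(q) = 2 + 3*q (r(q) = 3 + ((q + (-1 + q)) + q) = 3 + ((-1 + 2*q) + q) = 3 + (-1 + 3*q) = 2 + 3*q)
c(b, N) = (-4 + b)*(N + b) (c(b, N) = (b + (2 + 3*(-2)))*(N + b) = (b + (2 - 6))*(N + b) = (b - 4)*(N + b) = (-4 + b)*(N + b))
(9*9)*c(-7, 8) + 3*(7 + 2) = (9*9)*((-7)² - 4*8 - 4*(-7) + 8*(-7)) + 3*(7 + 2) = 81*(49 - 32 + 28 - 56) + 3*9 = 81*(-11) + 27 = -891 + 27 = -864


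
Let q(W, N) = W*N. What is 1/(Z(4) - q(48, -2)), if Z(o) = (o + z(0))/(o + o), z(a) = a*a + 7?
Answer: 8/779 ≈ 0.010270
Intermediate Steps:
z(a) = 7 + a² (z(a) = a² + 7 = 7 + a²)
q(W, N) = N*W
Z(o) = (7 + o)/(2*o) (Z(o) = (o + (7 + 0²))/(o + o) = (o + (7 + 0))/((2*o)) = (o + 7)*(1/(2*o)) = (7 + o)*(1/(2*o)) = (7 + o)/(2*o))
1/(Z(4) - q(48, -2)) = 1/((½)*(7 + 4)/4 - (-2)*48) = 1/((½)*(¼)*11 - 1*(-96)) = 1/(11/8 + 96) = 1/(779/8) = 8/779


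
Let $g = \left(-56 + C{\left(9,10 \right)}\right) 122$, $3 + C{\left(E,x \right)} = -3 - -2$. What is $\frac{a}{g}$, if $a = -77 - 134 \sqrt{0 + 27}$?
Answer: $\frac{77}{7320} + \frac{67 \sqrt{3}}{1220} \approx 0.10564$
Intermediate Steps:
$C{\left(E,x \right)} = -4$ ($C{\left(E,x \right)} = -3 - 1 = -4$)
$g = -7320$ ($g = \left(-56 - 4\right) 122 = \left(-60\right) 122 = -7320$)
$a = -77 - 402 \sqrt{3}$ ($a = -77 - 134 \sqrt{27} = -77 - 134 \cdot 3 \sqrt{3} = -77 - 402 \sqrt{3} \approx -773.28$)
$\frac{a}{g} = \frac{-77 - 402 \sqrt{3}}{-7320} = \left(-77 - 402 \sqrt{3}\right) \left(- \frac{1}{7320}\right) = \frac{77}{7320} + \frac{67 \sqrt{3}}{1220}$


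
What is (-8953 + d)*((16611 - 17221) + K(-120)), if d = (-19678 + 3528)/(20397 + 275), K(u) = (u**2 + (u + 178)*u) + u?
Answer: -961277955/16 ≈ -6.0080e+7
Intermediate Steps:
K(u) = u + u**2 + u*(178 + u) (K(u) = (u**2 + (178 + u)*u) + u = (u**2 + u*(178 + u)) + u = u + u**2 + u*(178 + u))
d = -25/32 (d = -16150/20672 = -16150*1/20672 = -25/32 ≈ -0.78125)
(-8953 + d)*((16611 - 17221) + K(-120)) = (-8953 - 25/32)*((16611 - 17221) - 120*(179 + 2*(-120))) = -286521*(-610 - 120*(179 - 240))/32 = -286521*(-610 - 120*(-61))/32 = -286521*(-610 + 7320)/32 = -286521/32*6710 = -961277955/16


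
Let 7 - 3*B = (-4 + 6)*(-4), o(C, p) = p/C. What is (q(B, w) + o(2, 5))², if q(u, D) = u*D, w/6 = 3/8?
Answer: 3025/16 ≈ 189.06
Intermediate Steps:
w = 9/4 (w = 6*(3/8) = 9/4 ≈ 2.2500)
B = 5 (B = 7/3 - (-4 + 6)*(-4)/3 = 7/3 - 2*(-4)/3 = 7/3 - ⅓*(-8) = 7/3 + 8/3 = 5)
q(u, D) = D*u
(q(B, w) + o(2, 5))² = ((9/4)*5 + 5/2)² = (45/4 + 5*(½))² = (45/4 + 5/2)² = (55/4)² = 3025/16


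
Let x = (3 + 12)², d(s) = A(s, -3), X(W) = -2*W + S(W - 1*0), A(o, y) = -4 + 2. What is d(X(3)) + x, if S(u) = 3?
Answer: 223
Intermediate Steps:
A(o, y) = -2
X(W) = 3 - 2*W (X(W) = -2*W + 3 = 3 - 2*W)
d(s) = -2
x = 225 (x = 15² = 225)
d(X(3)) + x = -2 + 225 = 223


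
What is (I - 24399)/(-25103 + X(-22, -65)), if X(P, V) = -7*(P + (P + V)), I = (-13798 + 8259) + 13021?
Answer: 16917/24340 ≈ 0.69503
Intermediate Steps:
I = 7482 (I = -5539 + 13021 = 7482)
X(P, V) = -14*P - 7*V (X(P, V) = -7*(V + 2*P) = -14*P - 7*V)
(I - 24399)/(-25103 + X(-22, -65)) = (7482 - 24399)/(-25103 + (-14*(-22) - 7*(-65))) = -16917/(-25103 + (308 + 455)) = -16917/(-25103 + 763) = -16917/(-24340) = -16917*(-1/24340) = 16917/24340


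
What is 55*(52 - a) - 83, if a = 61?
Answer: -578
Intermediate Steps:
55*(52 - a) - 83 = 55*(52 - 1*61) - 83 = 55*(52 - 61) - 83 = 55*(-9) - 83 = -495 - 83 = -578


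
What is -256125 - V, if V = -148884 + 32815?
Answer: -140056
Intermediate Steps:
V = -116069
-256125 - V = -256125 - 1*(-116069) = -256125 + 116069 = -140056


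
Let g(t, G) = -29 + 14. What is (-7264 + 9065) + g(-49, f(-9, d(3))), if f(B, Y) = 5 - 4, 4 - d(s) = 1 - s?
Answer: 1786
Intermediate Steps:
d(s) = 3 + s (d(s) = 4 - (1 - s) = 4 + (-1 + s) = 3 + s)
f(B, Y) = 1
g(t, G) = -15
(-7264 + 9065) + g(-49, f(-9, d(3))) = (-7264 + 9065) - 15 = 1801 - 15 = 1786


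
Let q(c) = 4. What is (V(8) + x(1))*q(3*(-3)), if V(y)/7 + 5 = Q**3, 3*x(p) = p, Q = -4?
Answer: -5792/3 ≈ -1930.7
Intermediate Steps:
x(p) = p/3
V(y) = -483 (V(y) = -35 + 7*(-4)**3 = -35 + 7*(-64) = -35 - 448 = -483)
(V(8) + x(1))*q(3*(-3)) = (-483 + (1/3)*1)*4 = (-483 + 1/3)*4 = -1448/3*4 = -5792/3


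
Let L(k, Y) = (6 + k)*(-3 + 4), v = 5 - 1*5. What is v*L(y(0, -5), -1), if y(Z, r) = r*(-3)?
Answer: 0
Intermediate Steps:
y(Z, r) = -3*r
v = 0 (v = 5 - 5 = 0)
L(k, Y) = 6 + k (L(k, Y) = (6 + k)*1 = 6 + k)
v*L(y(0, -5), -1) = 0*(6 - 3*(-5)) = 0*(6 + 15) = 0*21 = 0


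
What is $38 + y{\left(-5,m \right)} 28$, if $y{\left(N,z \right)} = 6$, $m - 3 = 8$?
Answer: $206$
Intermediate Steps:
$m = 11$ ($m = 3 + 8 = 11$)
$38 + y{\left(-5,m \right)} 28 = 38 + 6 \cdot 28 = 38 + 168 = 206$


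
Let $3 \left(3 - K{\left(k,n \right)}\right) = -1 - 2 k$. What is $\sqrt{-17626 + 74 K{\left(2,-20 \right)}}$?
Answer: $\frac{161 i \sqrt{6}}{3} \approx 131.46 i$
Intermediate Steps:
$K{\left(k,n \right)} = \frac{10}{3} + \frac{2 k}{3}$ ($K{\left(k,n \right)} = 3 - \frac{-1 - 2 k}{3} = 3 + \left(\frac{1}{3} + \frac{2 k}{3}\right) = \frac{10}{3} + \frac{2 k}{3}$)
$\sqrt{-17626 + 74 K{\left(2,-20 \right)}} = \sqrt{-17626 + 74 \left(\frac{10}{3} + \frac{2}{3} \cdot 2\right)} = \sqrt{-17626 + 74 \left(\frac{10}{3} + \frac{4}{3}\right)} = \sqrt{-17626 + 74 \cdot \frac{14}{3}} = \sqrt{-17626 + \frac{1036}{3}} = \sqrt{- \frac{51842}{3}} = \frac{161 i \sqrt{6}}{3}$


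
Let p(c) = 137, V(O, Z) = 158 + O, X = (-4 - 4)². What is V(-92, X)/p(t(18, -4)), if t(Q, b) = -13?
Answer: 66/137 ≈ 0.48175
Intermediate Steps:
X = 64 (X = (-8)² = 64)
V(-92, X)/p(t(18, -4)) = (158 - 92)/137 = 66*(1/137) = 66/137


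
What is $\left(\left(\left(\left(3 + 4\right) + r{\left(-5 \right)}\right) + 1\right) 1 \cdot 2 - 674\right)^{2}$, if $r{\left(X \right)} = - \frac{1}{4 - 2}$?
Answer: $434281$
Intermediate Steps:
$r{\left(X \right)} = - \frac{1}{2}$
$\left(\left(\left(\left(3 + 4\right) + r{\left(-5 \right)}\right) + 1\right) 1 \cdot 2 - 674\right)^{2} = \left(\left(\left(\left(3 + 4\right) - \frac{1}{2}\right) + 1\right) 1 \cdot 2 - 674\right)^{2} = \left(\left(\left(7 - \frac{1}{2}\right) + 1\right) 2 - 674\right)^{2} = \left(\left(\frac{13}{2} + 1\right) 2 - 674\right)^{2} = \left(\frac{15}{2} \cdot 2 - 674\right)^{2} = \left(15 - 674\right)^{2} = \left(-659\right)^{2} = 434281$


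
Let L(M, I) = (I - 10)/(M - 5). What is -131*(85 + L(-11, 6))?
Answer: -44671/4 ≈ -11168.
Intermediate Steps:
L(M, I) = (-10 + I)/(-5 + M)
-131*(85 + L(-11, 6)) = -131*(85 + (-10 + 6)/(-5 - 11)) = -131*(85 - 4/(-16)) = -131*(85 - 1/16*(-4)) = -131*(85 + ¼) = -131*341/4 = -44671/4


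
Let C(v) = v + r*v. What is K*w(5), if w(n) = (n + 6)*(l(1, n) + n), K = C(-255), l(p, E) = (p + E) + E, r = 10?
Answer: -493680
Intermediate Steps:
C(v) = 11*v (C(v) = v + 10*v = 11*v)
l(p, E) = p + 2*E (l(p, E) = (E + p) + E = p + 2*E)
K = -2805 (K = 11*(-255) = -2805)
w(n) = (1 + 3*n)*(6 + n) (w(n) = (n + 6)*((1 + 2*n) + n) = (6 + n)*(1 + 3*n) = (1 + 3*n)*(6 + n))
K*w(5) = -2805*(6 + 3*5² + 19*5) = -2805*(6 + 3*25 + 95) = -2805*(6 + 75 + 95) = -2805*176 = -493680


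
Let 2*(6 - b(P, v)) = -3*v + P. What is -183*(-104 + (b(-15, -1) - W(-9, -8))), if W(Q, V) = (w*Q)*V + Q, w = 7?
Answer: 107421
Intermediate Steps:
b(P, v) = 6 - P/2 + 3*v/2 (b(P, v) = 6 - (-3*v + P)/2 = 6 - (P - 3*v)/2 = 6 + (-P/2 + 3*v/2) = 6 - P/2 + 3*v/2)
W(Q, V) = Q + 7*Q*V (W(Q, V) = (7*Q)*V + Q = 7*Q*V + Q = Q + 7*Q*V)
-183*(-104 + (b(-15, -1) - W(-9, -8))) = -183*(-104 + ((6 - ½*(-15) + (3/2)*(-1)) - (-9)*(1 + 7*(-8)))) = -183*(-104 + ((6 + 15/2 - 3/2) - (-9)*(1 - 56))) = -183*(-104 + (12 - (-9)*(-55))) = -183*(-104 + (12 - 1*495)) = -183*(-104 + (12 - 495)) = -183*(-104 - 483) = -183*(-587) = 107421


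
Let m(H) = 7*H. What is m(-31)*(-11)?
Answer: 2387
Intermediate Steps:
m(-31)*(-11) = (7*(-31))*(-11) = -217*(-11) = 2387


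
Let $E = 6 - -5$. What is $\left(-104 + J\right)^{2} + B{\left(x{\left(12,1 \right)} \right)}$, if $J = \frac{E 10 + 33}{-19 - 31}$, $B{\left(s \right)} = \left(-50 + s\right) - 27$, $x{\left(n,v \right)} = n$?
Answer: $\frac{28385149}{2500} \approx 11354.0$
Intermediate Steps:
$E = 11$ ($E = 6 + 5 = 11$)
$B{\left(s \right)} = -77 + s$
$J = - \frac{143}{50}$ ($J = \frac{11 \cdot 10 + 33}{-19 - 31} = \frac{110 + 33}{-50} = 143 \left(- \frac{1}{50}\right) = - \frac{143}{50} \approx -2.86$)
$\left(-104 + J\right)^{2} + B{\left(x{\left(12,1 \right)} \right)} = \left(-104 - \frac{143}{50}\right)^{2} + \left(-77 + 12\right) = \left(- \frac{5343}{50}\right)^{2} - 65 = \frac{28547649}{2500} - 65 = \frac{28385149}{2500}$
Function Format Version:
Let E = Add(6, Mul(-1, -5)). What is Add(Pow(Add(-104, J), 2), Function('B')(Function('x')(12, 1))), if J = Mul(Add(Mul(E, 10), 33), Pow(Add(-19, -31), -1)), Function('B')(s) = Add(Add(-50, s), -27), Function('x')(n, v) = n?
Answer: Rational(28385149, 2500) ≈ 11354.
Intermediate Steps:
E = 11 (E = Add(6, 5) = 11)
Function('B')(s) = Add(-77, s)
J = Rational(-143, 50) (J = Mul(Add(Mul(11, 10), 33), Pow(Add(-19, -31), -1)) = Mul(Add(110, 33), Pow(-50, -1)) = Mul(143, Rational(-1, 50)) = Rational(-143, 50) ≈ -2.8600)
Add(Pow(Add(-104, J), 2), Function('B')(Function('x')(12, 1))) = Add(Pow(Add(-104, Rational(-143, 50)), 2), Add(-77, 12)) = Add(Pow(Rational(-5343, 50), 2), -65) = Add(Rational(28547649, 2500), -65) = Rational(28385149, 2500)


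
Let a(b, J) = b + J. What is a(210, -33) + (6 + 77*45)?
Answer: 3648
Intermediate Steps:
a(b, J) = J + b
a(210, -33) + (6 + 77*45) = (-33 + 210) + (6 + 77*45) = 177 + (6 + 3465) = 177 + 3471 = 3648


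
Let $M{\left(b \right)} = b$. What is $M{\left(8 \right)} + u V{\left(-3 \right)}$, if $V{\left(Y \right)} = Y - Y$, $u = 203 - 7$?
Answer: $8$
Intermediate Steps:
$u = 196$ ($u = 203 - 7 = 196$)
$V{\left(Y \right)} = 0$
$M{\left(8 \right)} + u V{\left(-3 \right)} = 8 + 196 \cdot 0 = 8 + 0 = 8$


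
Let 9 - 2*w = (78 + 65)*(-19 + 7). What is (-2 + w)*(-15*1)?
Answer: -25815/2 ≈ -12908.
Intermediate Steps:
w = 1725/2 (w = 9/2 - (78 + 65)*(-19 + 7)/2 = 9/2 - 143*(-12)/2 = 9/2 - ½*(-1716) = 9/2 + 858 = 1725/2 ≈ 862.50)
(-2 + w)*(-15*1) = (-2 + 1725/2)*(-15*1) = (1721/2)*(-15) = -25815/2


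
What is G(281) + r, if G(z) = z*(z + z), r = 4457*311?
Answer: 1544049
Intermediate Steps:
r = 1386127
G(z) = 2*z**2 (G(z) = z*(2*z) = 2*z**2)
G(281) + r = 2*281**2 + 1386127 = 2*78961 + 1386127 = 157922 + 1386127 = 1544049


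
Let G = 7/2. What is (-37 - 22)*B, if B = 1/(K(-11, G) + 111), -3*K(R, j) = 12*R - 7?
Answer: -3/8 ≈ -0.37500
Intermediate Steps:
G = 7/2 (G = 7*(½) = 7/2 ≈ 3.5000)
K(R, j) = 7/3 - 4*R (K(R, j) = -(12*R - 7)/3 = -(-7 + 12*R)/3 = 7/3 - 4*R)
B = 3/472 (B = 1/((7/3 - 4*(-11)) + 111) = 1/((7/3 + 44) + 111) = 1/(139/3 + 111) = 1/(472/3) = 3/472 ≈ 0.0063559)
(-37 - 22)*B = (-37 - 22)*(3/472) = -59*3/472 = -3/8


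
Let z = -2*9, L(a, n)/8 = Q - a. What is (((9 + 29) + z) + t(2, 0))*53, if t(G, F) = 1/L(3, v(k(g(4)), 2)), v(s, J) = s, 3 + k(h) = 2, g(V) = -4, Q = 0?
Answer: 25387/24 ≈ 1057.8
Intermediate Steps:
k(h) = -1 (k(h) = -3 + 2 = -1)
L(a, n) = -8*a (L(a, n) = 8*(0 - a) = 8*(-a) = -8*a)
t(G, F) = -1/24 (t(G, F) = 1/(-8*3) = 1/(-24) = -1/24)
z = -18
(((9 + 29) + z) + t(2, 0))*53 = (((9 + 29) - 18) - 1/24)*53 = ((38 - 18) - 1/24)*53 = (20 - 1/24)*53 = (479/24)*53 = 25387/24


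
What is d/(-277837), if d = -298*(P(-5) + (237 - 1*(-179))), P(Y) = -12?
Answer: 120392/277837 ≈ 0.43332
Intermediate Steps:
d = -120392 (d = -298*(-12 + (237 - 1*(-179))) = -298*(-12 + (237 + 179)) = -298*(-12 + 416) = -298*404 = -120392)
d/(-277837) = -120392/(-277837) = -120392*(-1/277837) = 120392/277837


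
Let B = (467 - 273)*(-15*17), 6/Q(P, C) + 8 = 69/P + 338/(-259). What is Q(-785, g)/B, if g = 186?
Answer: 40663/3149129929 ≈ 1.2912e-5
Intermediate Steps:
Q(P, C) = 6/(-2410/259 + 69/P) (Q(P, C) = 6/(-8 + (69/P + 338/(-259))) = 6/(-8 + (69/P + 338*(-1/259))) = 6/(-8 + (69/P - 338/259)) = 6/(-8 + (-338/259 + 69/P)) = 6/(-2410/259 + 69/P))
B = -49470 (B = 194*(-255) = -49470)
Q(-785, g)/B = -1554*(-785)/(-17871 + 2410*(-785))/(-49470) = -1554*(-785)/(-17871 - 1891850)*(-1/49470) = -1554*(-785)/(-1909721)*(-1/49470) = -1554*(-785)*(-1/1909721)*(-1/49470) = -1219890/1909721*(-1/49470) = 40663/3149129929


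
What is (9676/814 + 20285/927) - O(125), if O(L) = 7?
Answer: 10099798/377289 ≈ 26.769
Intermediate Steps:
(9676/814 + 20285/927) - O(125) = (9676/814 + 20285/927) - 1*7 = (9676*(1/814) + 20285*(1/927)) - 7 = (4838/407 + 20285/927) - 7 = 12740821/377289 - 7 = 10099798/377289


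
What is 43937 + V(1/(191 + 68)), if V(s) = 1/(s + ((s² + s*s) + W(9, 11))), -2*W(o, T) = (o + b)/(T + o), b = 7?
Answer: 5837002604/132857 ≈ 43935.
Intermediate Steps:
W(o, T) = -(7 + o)/(2*(T + o)) (W(o, T) = -(o + 7)/(2*(T + o)) = -(7 + o)/(2*(T + o)))
V(s) = 1/(-⅖ + s + 2*s²) (V(s) = 1/(s + ((s² + s*s) + (-7 - 1*9)/(2*(11 + 9)))) = 1/(s + ((s² + s²) + (½)*(-7 - 9)/20)) = 1/(s + (2*s² + (½)*(1/20)*(-16))) = 1/(s + (2*s² - ⅖)) = 1/(s + (-⅖ + 2*s²)) = 1/(-⅖ + s + 2*s²))
43937 + V(1/(191 + 68)) = 43937 + 5/(-2 + 5/(191 + 68) + 10*(1/(191 + 68))²) = 43937 + 5/(-2 + 5/259 + 10*(1/259)²) = 43937 + 5/(-2 + 5*(1/259) + 10*(1/259)²) = 43937 + 5/(-2 + 5/259 + 10*(1/67081)) = 43937 + 5/(-2 + 5/259 + 10/67081) = 43937 + 5/(-132857/67081) = 43937 + 5*(-67081/132857) = 43937 - 335405/132857 = 5837002604/132857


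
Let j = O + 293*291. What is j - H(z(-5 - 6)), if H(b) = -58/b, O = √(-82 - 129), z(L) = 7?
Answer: 596899/7 + I*√211 ≈ 85271.0 + 14.526*I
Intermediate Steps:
O = I*√211 (O = √(-211) = I*√211 ≈ 14.526*I)
j = 85263 + I*√211 (j = I*√211 + 293*291 = I*√211 + 85263 = 85263 + I*√211 ≈ 85263.0 + 14.526*I)
j - H(z(-5 - 6)) = (85263 + I*√211) - (-58)/7 = (85263 + I*√211) - 1*(-58/7) = (85263 + I*√211) + 58/7 = 596899/7 + I*√211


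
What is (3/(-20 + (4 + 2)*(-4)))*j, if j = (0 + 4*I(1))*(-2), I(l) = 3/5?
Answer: 18/55 ≈ 0.32727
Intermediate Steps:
I(l) = ⅗ (I(l) = 3*(⅕) = ⅗)
j = -24/5 (j = (0 + 4*(⅗))*(-2) = (0 + 12/5)*(-2) = (12/5)*(-2) = -24/5 ≈ -4.8000)
(3/(-20 + (4 + 2)*(-4)))*j = (3/(-20 + (4 + 2)*(-4)))*(-24/5) = (3/(-20 + 6*(-4)))*(-24/5) = (3/(-20 - 24))*(-24/5) = (3/(-44))*(-24/5) = (3*(-1/44))*(-24/5) = -3/44*(-24/5) = 18/55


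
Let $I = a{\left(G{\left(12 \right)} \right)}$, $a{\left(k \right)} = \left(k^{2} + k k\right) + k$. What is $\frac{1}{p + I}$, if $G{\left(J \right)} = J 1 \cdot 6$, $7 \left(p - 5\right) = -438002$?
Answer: $- \frac{7}{364887} \approx -1.9184 \cdot 10^{-5}$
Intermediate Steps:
$p = - \frac{437967}{7}$ ($p = 5 + \frac{1}{7} \left(-438002\right) = 5 - \frac{438002}{7} = - \frac{437967}{7} \approx -62567.0$)
$G{\left(J \right)} = 6 J$ ($G{\left(J \right)} = J 6 = 6 J$)
$a{\left(k \right)} = k + 2 k^{2}$ ($a{\left(k \right)} = \left(k^{2} + k^{2}\right) + k = 2 k^{2} + k = k + 2 k^{2}$)
$I = 10440$ ($I = 6 \cdot 12 \left(1 + 2 \cdot 6 \cdot 12\right) = 72 \left(1 + 2 \cdot 72\right) = 72 \left(1 + 144\right) = 72 \cdot 145 = 10440$)
$\frac{1}{p + I} = \frac{1}{- \frac{437967}{7} + 10440} = \frac{1}{- \frac{364887}{7}} = - \frac{7}{364887}$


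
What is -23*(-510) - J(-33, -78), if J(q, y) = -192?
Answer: 11922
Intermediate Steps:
-23*(-510) - J(-33, -78) = -23*(-510) - 1*(-192) = 11730 + 192 = 11922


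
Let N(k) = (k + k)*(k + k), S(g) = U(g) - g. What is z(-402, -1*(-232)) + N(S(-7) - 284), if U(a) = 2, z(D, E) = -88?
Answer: 302412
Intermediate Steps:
S(g) = 2 - g
N(k) = 4*k² (N(k) = (2*k)*(2*k) = 4*k²)
z(-402, -1*(-232)) + N(S(-7) - 284) = -88 + 4*((2 - 1*(-7)) - 284)² = -88 + 4*((2 + 7) - 284)² = -88 + 4*(9 - 284)² = -88 + 4*(-275)² = -88 + 4*75625 = -88 + 302500 = 302412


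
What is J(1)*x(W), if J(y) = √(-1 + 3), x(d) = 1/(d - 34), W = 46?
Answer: √2/12 ≈ 0.11785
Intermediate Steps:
x(d) = 1/(-34 + d)
J(y) = √2
J(1)*x(W) = √2/(-34 + 46) = √2/12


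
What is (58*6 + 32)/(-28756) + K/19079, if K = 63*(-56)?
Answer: -27175297/137158931 ≈ -0.19813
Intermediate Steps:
K = -3528
(58*6 + 32)/(-28756) + K/19079 = (58*6 + 32)/(-28756) - 3528/19079 = (348 + 32)*(-1/28756) - 3528*1/19079 = 380*(-1/28756) - 3528/19079 = -95/7189 - 3528/19079 = -27175297/137158931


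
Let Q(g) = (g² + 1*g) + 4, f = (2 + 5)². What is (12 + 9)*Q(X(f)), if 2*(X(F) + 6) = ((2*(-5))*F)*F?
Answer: 3029294394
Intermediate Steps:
f = 49 (f = 7² = 49)
X(F) = -6 - 5*F² (X(F) = -6 + (((2*(-5))*F)*F)/2 = -6 + ((-10*F)*F)/2 = -6 + (-10*F²)/2 = -6 - 5*F²)
Q(g) = 4 + g + g² (Q(g) = (g² + g) + 4 = (g + g²) + 4 = 4 + g + g²)
(12 + 9)*Q(X(f)) = (12 + 9)*(4 + (-6 - 5*49²) + (-6 - 5*49²)²) = 21*(4 + (-6 - 5*2401) + (-6 - 5*2401)²) = 21*(4 + (-6 - 12005) + (-6 - 12005)²) = 21*(4 - 12011 + (-12011)²) = 21*(4 - 12011 + 144264121) = 21*144252114 = 3029294394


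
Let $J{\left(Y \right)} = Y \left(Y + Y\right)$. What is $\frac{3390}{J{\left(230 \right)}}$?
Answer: $\frac{339}{10580} \approx 0.032042$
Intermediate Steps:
$J{\left(Y \right)} = 2 Y^{2}$ ($J{\left(Y \right)} = Y 2 Y = 2 Y^{2}$)
$\frac{3390}{J{\left(230 \right)}} = \frac{3390}{2 \cdot 230^{2}} = \frac{3390}{2 \cdot 52900} = \frac{3390}{105800} = 3390 \cdot \frac{1}{105800} = \frac{339}{10580}$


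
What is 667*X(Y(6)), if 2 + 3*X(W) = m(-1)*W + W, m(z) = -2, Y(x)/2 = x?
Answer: -9338/3 ≈ -3112.7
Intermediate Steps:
Y(x) = 2*x
X(W) = -2/3 - W/3 (X(W) = -2/3 + (-2*W + W)/3 = -2/3 + (-W)/3 = -2/3 - W/3)
667*X(Y(6)) = 667*(-2/3 - 2*6/3) = 667*(-2/3 - 1/3*12) = 667*(-2/3 - 4) = 667*(-14/3) = -9338/3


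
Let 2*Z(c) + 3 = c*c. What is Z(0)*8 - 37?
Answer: -49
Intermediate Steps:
Z(c) = -3/2 + c**2/2 (Z(c) = -3/2 + (c*c)/2 = -3/2 + c**2/2)
Z(0)*8 - 37 = (-3/2 + (1/2)*0**2)*8 - 37 = (-3/2 + (1/2)*0)*8 - 37 = (-3/2 + 0)*8 - 37 = -3/2*8 - 37 = -12 - 37 = -49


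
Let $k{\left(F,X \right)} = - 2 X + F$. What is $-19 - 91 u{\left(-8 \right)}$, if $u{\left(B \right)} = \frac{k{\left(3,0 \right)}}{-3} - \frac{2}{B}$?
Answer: $\frac{197}{4} \approx 49.25$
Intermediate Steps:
$k{\left(F,X \right)} = F - 2 X$
$u{\left(B \right)} = -1 - \frac{2}{B}$ ($u{\left(B \right)} = \frac{3 - 0}{-3} - \frac{2}{B} = \left(3 + 0\right) \left(- \frac{1}{3}\right) - \frac{2}{B} = 3 \left(- \frac{1}{3}\right) - \frac{2}{B} = -1 - \frac{2}{B}$)
$-19 - 91 u{\left(-8 \right)} = -19 - 91 \frac{-2 - -8}{-8} = -19 - 91 \left(- \frac{-2 + 8}{8}\right) = -19 - 91 \left(\left(- \frac{1}{8}\right) 6\right) = -19 - - \frac{273}{4} = -19 + \frac{273}{4} = \frac{197}{4}$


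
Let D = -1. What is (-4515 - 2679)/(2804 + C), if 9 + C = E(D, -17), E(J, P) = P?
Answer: -1199/463 ≈ -2.5896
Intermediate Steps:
C = -26 (C = -9 - 17 = -26)
(-4515 - 2679)/(2804 + C) = (-4515 - 2679)/(2804 - 26) = -7194/2778 = -7194*1/2778 = -1199/463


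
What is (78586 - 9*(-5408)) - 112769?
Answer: 14489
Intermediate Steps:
(78586 - 9*(-5408)) - 112769 = (78586 + 48672) - 112769 = 127258 - 112769 = 14489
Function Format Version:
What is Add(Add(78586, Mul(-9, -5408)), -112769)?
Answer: 14489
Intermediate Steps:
Add(Add(78586, Mul(-9, -5408)), -112769) = Add(Add(78586, 48672), -112769) = Add(127258, -112769) = 14489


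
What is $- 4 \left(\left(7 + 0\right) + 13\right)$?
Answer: $-80$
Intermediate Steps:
$- 4 \left(\left(7 + 0\right) + 13\right) = - 4 \left(7 + 13\right) = \left(-4\right) 20 = -80$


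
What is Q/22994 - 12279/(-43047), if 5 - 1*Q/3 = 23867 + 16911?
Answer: -1661040889/329940906 ≈ -5.0344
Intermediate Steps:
Q = -122319 (Q = 15 - 3*(23867 + 16911) = 15 - 3*40778 = 15 - 122334 = -122319)
Q/22994 - 12279/(-43047) = -122319/22994 - 12279/(-43047) = -122319*1/22994 - 12279*(-1/43047) = -122319/22994 + 4093/14349 = -1661040889/329940906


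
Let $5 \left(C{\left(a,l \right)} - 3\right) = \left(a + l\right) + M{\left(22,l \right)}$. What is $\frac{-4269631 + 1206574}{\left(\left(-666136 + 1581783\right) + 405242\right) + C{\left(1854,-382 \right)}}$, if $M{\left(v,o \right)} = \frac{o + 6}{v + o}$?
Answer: $- \frac{689187825}{297266987} \approx -2.3184$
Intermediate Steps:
$M{\left(v,o \right)} = \frac{6 + o}{o + v}$
$C{\left(a,l \right)} = 3 + \frac{a}{5} + \frac{l}{5} + \frac{6 + l}{5 \left(22 + l\right)}$ ($C{\left(a,l \right)} = 3 + \frac{\left(a + l\right) + \frac{6 + l}{l + 22}}{5} = 3 + \frac{\left(a + l\right) + \frac{6 + l}{22 + l}}{5} = 3 + \frac{a + l + \frac{6 + l}{22 + l}}{5} = 3 + \left(\frac{a}{5} + \frac{l}{5} + \frac{6 + l}{5 \left(22 + l\right)}\right) = 3 + \frac{a}{5} + \frac{l}{5} + \frac{6 + l}{5 \left(22 + l\right)}$)
$\frac{-4269631 + 1206574}{\left(\left(-666136 + 1581783\right) + 405242\right) + C{\left(1854,-382 \right)}} = \frac{-4269631 + 1206574}{\left(\left(-666136 + 1581783\right) + 405242\right) + \frac{6 - 382 + \left(22 - 382\right) \left(15 + 1854 - 382\right)}{5 \left(22 - 382\right)}} = - \frac{3063057}{\left(915647 + 405242\right) + \frac{6 - 382 - 535320}{5 \left(-360\right)}} = - \frac{3063057}{1320889 + \frac{1}{5} \left(- \frac{1}{360}\right) \left(6 - 382 - 535320\right)} = - \frac{3063057}{1320889 + \frac{1}{5} \left(- \frac{1}{360}\right) \left(-535696\right)} = - \frac{3063057}{1320889 + \frac{66962}{225}} = - \frac{3063057}{\frac{297266987}{225}} = \left(-3063057\right) \frac{225}{297266987} = - \frac{689187825}{297266987}$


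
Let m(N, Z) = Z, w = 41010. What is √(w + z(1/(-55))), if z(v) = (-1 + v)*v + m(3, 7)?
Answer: √124076481/55 ≈ 202.53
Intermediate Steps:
z(v) = 7 + v*(-1 + v) (z(v) = (-1 + v)*v + 7 = v*(-1 + v) + 7 = 7 + v*(-1 + v))
√(w + z(1/(-55))) = √(41010 + (7 + (1/(-55))² - 1/(-55))) = √(41010 + (7 + (-1/55)² - 1*(-1/55))) = √(41010 + (7 + 1/3025 + 1/55)) = √(41010 + 21231/3025) = √(124076481/3025) = √124076481/55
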